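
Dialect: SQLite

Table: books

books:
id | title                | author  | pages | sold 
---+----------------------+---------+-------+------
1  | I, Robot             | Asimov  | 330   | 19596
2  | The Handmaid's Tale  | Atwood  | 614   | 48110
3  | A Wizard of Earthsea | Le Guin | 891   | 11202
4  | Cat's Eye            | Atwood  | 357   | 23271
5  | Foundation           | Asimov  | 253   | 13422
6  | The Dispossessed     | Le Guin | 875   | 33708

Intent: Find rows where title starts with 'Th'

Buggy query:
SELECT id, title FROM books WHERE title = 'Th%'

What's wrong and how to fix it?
Bug: '=' compares the literal string including the % character; pattern matching needs LIKE

Fix: Replace '=' with LIKE so 'Th%' is treated as a pattern

Corrected query:
SELECT id, title FROM books WHERE title LIKE 'Th%'

Result:
id | title              
---+--------------------
2  | The Handmaid's Tale
6  | The Dispossessed   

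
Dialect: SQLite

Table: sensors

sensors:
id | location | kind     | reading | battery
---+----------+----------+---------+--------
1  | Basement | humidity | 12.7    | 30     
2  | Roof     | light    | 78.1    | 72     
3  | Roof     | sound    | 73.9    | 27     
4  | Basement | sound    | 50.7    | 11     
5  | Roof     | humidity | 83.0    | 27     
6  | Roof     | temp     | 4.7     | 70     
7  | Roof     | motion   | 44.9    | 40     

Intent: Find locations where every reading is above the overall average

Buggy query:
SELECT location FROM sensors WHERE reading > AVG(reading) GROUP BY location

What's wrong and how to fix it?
Bug: AVG() is an aggregate; it can't sit directly in WHERE

Fix: Compute the overall average in a scalar subquery and compare each group's MIN against it in HAVING

Corrected query:
SELECT location FROM sensors GROUP BY location HAVING MIN(reading) > (SELECT AVG(reading) FROM sensors)

Result:
(no rows)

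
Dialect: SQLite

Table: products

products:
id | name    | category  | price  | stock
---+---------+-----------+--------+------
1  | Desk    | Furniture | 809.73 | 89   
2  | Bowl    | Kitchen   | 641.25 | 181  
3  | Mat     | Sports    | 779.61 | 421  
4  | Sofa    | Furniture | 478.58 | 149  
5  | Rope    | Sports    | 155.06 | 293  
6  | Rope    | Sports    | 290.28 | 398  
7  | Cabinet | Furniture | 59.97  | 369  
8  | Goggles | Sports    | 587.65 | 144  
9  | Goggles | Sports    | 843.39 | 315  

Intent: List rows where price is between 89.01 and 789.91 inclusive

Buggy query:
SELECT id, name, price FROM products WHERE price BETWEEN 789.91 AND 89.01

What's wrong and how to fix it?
Bug: The bounds are reversed; BETWEEN a AND b requires a <= b to match anything

Fix: Write BETWEEN 89.01 AND 789.91

Corrected query:
SELECT id, name, price FROM products WHERE price BETWEEN 89.01 AND 789.91

Result:
id | name    | price 
---+---------+-------
2  | Bowl    | 641.25
3  | Mat     | 779.61
4  | Sofa    | 478.58
5  | Rope    | 155.06
6  | Rope    | 290.28
8  | Goggles | 587.65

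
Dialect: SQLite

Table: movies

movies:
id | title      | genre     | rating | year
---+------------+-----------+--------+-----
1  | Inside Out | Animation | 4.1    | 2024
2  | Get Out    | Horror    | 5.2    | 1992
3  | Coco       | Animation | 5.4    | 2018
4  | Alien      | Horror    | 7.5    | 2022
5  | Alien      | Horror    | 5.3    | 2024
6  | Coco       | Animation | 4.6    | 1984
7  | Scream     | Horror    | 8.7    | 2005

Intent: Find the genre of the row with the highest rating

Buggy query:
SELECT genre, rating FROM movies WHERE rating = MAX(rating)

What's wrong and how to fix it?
Bug: WHERE is evaluated per row; an aggregate over the whole table isn't defined there

Fix: Use a subquery: WHERE rating = (SELECT MAX(rating) FROM movies)

Corrected query:
SELECT genre, rating FROM movies WHERE rating = (SELECT MAX(rating) FROM movies)

Result:
genre  | rating
-------+-------
Horror | 8.7   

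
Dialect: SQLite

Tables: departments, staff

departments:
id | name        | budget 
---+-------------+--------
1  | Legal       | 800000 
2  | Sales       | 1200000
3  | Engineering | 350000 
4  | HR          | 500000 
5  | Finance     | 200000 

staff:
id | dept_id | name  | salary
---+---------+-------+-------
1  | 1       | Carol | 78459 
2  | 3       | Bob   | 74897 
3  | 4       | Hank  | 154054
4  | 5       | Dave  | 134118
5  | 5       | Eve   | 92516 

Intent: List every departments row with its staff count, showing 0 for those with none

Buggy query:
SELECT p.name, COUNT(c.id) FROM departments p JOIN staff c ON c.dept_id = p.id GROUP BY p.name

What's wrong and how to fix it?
Bug: INNER JOIN drops departments rows that have no matching staff rows

Fix: Use LEFT JOIN so parents without children still appear (COUNT(c.id) gives 0)

Corrected query:
SELECT p.name, COUNT(c.id) FROM departments p LEFT JOIN staff c ON c.dept_id = p.id GROUP BY p.name

Result:
name        | COUNT(c.id)
------------+------------
Engineering | 1          
Finance     | 2          
HR          | 1          
Legal       | 1          
Sales       | 0          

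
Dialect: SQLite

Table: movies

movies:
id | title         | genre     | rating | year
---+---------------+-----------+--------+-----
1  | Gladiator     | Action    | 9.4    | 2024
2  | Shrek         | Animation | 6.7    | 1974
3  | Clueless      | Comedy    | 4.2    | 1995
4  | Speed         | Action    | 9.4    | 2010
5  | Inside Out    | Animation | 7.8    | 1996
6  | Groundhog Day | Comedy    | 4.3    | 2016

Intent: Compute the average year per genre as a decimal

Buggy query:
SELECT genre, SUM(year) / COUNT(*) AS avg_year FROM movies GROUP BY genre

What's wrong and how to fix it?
Bug: SUM(year) and COUNT(*) are both integers; the division truncates the fractional part

Fix: Multiply by 1.0 (or CAST to REAL) to force floating-point division

Corrected query:
SELECT genre, SUM(year) * 1.0 / COUNT(*) AS avg_year FROM movies GROUP BY genre

Result:
genre     | avg_year
----------+---------
Action    | 2017    
Animation | 1985    
Comedy    | 2005.5  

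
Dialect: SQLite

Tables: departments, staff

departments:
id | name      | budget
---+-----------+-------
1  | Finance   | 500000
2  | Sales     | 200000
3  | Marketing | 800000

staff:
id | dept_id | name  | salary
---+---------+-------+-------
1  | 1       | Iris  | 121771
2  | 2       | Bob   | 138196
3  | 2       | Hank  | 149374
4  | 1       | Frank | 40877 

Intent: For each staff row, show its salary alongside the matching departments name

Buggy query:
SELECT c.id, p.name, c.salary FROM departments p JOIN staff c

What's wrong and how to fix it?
Bug: JOIN with no ON clause produces a cartesian product; every staff row pairs with every departments row

Fix: Add ON c.dept_id = p.id to the JOIN

Corrected query:
SELECT c.id, p.name, c.salary FROM departments p JOIN staff c ON c.dept_id = p.id

Result:
id | name    | salary
---+---------+-------
1  | Finance | 121771
2  | Sales   | 138196
3  | Sales   | 149374
4  | Finance | 40877 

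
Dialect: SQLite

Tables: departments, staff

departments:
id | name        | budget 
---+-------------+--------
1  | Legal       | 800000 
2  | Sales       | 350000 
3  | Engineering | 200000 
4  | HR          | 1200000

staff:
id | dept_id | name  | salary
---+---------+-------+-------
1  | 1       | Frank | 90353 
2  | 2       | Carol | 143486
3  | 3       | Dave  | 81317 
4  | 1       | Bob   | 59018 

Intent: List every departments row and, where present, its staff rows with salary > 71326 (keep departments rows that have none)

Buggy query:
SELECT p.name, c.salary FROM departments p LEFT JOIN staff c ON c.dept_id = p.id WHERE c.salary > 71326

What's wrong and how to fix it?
Bug: A WHERE condition on the right-hand table after LEFT JOIN drops unmatched parents

Fix: Move the right-table condition into the ON clause so unmatched parents are kept

Corrected query:
SELECT p.name, c.salary FROM departments p LEFT JOIN staff c ON c.dept_id = p.id AND c.salary > 71326

Result:
name        | salary
------------+-------
Legal       | 90353 
Sales       | 143486
Engineering | 81317 
HR          | NULL  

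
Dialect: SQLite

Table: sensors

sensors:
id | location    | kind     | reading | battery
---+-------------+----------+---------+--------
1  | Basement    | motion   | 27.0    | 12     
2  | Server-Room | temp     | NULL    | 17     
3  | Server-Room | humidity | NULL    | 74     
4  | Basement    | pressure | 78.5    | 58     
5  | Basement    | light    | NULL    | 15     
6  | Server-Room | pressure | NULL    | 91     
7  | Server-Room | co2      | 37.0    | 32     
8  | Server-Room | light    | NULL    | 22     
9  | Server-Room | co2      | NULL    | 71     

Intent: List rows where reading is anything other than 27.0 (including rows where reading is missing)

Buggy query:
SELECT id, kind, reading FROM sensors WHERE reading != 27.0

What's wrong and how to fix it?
Bug: 'reading != 27.0' is unknown when reading is NULL, so NULL rows are silently excluded

Fix: Handle NULL separately with IS NULL alongside the inequality

Corrected query:
SELECT id, kind, reading FROM sensors WHERE reading != 27.0 OR reading IS NULL

Result:
id | kind     | reading
---+----------+--------
2  | temp     | NULL   
3  | humidity | NULL   
4  | pressure | 78.5   
5  | light    | NULL   
6  | pressure | NULL   
7  | co2      | 37     
8  | light    | NULL   
9  | co2      | NULL   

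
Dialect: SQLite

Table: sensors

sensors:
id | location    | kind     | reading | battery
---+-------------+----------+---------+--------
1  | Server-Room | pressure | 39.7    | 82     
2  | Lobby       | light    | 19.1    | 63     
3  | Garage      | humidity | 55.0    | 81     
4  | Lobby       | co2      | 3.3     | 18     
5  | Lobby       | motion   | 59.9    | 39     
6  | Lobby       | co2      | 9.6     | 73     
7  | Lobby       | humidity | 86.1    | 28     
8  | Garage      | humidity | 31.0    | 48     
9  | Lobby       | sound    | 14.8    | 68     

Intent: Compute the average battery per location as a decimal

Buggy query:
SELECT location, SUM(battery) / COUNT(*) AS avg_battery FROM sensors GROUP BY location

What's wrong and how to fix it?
Bug: Both operands are integers, so '/' performs integer division and truncates

Fix: Multiply by 1.0 (or CAST to REAL) to force floating-point division

Corrected query:
SELECT location, SUM(battery) * 1.0 / COUNT(*) AS avg_battery FROM sensors GROUP BY location

Result:
location    | avg_battery
------------+------------
Garage      | 64.5       
Lobby       | 48.166667  
Server-Room | 82         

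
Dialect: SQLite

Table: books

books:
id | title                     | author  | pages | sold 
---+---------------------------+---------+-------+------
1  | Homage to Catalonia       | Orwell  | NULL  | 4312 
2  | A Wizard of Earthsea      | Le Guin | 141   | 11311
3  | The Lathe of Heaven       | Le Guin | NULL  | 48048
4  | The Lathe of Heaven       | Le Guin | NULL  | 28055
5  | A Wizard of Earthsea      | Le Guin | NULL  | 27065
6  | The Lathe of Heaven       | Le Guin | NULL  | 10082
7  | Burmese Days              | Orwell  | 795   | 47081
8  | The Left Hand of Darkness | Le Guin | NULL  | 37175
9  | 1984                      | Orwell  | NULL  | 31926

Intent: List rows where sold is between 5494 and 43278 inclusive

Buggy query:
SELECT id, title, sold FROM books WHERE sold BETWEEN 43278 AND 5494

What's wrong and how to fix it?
Bug: BETWEEN expects the lower bound first; with 43278 AND 5494 the range is empty

Fix: Swap the bounds so the smaller value comes first

Corrected query:
SELECT id, title, sold FROM books WHERE sold BETWEEN 5494 AND 43278

Result:
id | title                     | sold 
---+---------------------------+------
2  | A Wizard of Earthsea      | 11311
4  | The Lathe of Heaven       | 28055
5  | A Wizard of Earthsea      | 27065
6  | The Lathe of Heaven       | 10082
8  | The Left Hand of Darkness | 37175
9  | 1984                      | 31926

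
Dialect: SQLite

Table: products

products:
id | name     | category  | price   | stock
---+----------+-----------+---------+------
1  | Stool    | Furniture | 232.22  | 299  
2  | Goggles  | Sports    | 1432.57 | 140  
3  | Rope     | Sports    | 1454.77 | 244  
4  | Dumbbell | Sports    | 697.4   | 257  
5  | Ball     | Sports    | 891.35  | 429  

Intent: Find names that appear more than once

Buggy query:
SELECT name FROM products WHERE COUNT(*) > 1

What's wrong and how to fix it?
Bug: WHERE can't reference COUNT(*); aggregates are computed after WHERE

Fix: GROUP BY name, then filter groups with HAVING COUNT(*) > 1

Corrected query:
SELECT name FROM products GROUP BY name HAVING COUNT(*) > 1

Result:
(no rows)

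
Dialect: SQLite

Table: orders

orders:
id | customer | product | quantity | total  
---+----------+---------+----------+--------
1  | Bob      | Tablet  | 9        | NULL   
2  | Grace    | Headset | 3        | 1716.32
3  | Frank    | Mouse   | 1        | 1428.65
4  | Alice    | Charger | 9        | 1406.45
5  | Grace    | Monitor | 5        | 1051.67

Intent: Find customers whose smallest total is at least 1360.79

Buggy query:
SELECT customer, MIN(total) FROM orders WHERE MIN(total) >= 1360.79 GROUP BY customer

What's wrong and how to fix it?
Bug: MIN() in WHERE is a misuse of aggregate

Fix: Replace WHERE with HAVING after the GROUP BY

Corrected query:
SELECT customer, MIN(total) FROM orders GROUP BY customer HAVING MIN(total) >= 1360.79

Result:
customer | MIN(total)
---------+-----------
Alice    | 1406.45   
Frank    | 1428.65   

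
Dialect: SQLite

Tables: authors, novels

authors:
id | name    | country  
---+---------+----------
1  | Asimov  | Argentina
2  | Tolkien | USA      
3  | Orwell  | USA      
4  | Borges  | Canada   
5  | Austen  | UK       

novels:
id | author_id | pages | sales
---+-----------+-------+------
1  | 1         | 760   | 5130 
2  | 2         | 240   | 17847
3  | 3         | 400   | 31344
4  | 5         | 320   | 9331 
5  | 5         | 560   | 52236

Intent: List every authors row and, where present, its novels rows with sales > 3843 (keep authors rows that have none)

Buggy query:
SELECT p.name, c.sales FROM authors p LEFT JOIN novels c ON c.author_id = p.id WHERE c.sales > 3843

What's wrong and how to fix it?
Bug: A WHERE condition on the right-hand table after LEFT JOIN drops unmatched parents

Fix: Put 'c.sales > 3843' in the JOIN's ON clause instead of WHERE

Corrected query:
SELECT p.name, c.sales FROM authors p LEFT JOIN novels c ON c.author_id = p.id AND c.sales > 3843

Result:
name    | sales
--------+------
Asimov  | 5130 
Tolkien | 17847
Orwell  | 31344
Borges  | NULL 
Austen  | 9331 
Austen  | 52236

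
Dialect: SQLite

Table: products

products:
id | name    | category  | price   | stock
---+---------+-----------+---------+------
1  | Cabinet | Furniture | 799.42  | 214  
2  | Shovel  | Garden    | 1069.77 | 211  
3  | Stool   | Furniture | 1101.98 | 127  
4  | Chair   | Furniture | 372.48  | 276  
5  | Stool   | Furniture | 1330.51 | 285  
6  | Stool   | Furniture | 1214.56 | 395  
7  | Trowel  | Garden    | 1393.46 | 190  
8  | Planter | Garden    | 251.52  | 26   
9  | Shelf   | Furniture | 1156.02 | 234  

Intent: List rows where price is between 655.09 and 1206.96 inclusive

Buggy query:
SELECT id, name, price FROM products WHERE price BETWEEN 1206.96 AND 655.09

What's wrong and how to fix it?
Bug: The bounds are reversed; BETWEEN a AND b requires a <= b to match anything

Fix: Write BETWEEN 655.09 AND 1206.96

Corrected query:
SELECT id, name, price FROM products WHERE price BETWEEN 655.09 AND 1206.96

Result:
id | name    | price  
---+---------+--------
1  | Cabinet | 799.42 
2  | Shovel  | 1069.77
3  | Stool   | 1101.98
9  | Shelf   | 1156.02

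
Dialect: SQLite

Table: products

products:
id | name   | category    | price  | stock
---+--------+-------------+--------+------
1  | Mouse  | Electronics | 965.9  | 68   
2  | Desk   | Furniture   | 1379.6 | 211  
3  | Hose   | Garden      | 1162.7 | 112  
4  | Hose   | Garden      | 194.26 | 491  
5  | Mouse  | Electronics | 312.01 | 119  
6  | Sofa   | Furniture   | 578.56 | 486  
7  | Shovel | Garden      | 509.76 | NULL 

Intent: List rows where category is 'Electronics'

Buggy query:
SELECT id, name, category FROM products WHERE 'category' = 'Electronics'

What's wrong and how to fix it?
Bug: Single quotes denote string literals in SQL; the column name is being compared as a constant string

Fix: Remove the quotes around the column name (or use double quotes for an identifier)

Corrected query:
SELECT id, name, category FROM products WHERE category = 'Electronics'

Result:
id | name  | category   
---+-------+------------
1  | Mouse | Electronics
5  | Mouse | Electronics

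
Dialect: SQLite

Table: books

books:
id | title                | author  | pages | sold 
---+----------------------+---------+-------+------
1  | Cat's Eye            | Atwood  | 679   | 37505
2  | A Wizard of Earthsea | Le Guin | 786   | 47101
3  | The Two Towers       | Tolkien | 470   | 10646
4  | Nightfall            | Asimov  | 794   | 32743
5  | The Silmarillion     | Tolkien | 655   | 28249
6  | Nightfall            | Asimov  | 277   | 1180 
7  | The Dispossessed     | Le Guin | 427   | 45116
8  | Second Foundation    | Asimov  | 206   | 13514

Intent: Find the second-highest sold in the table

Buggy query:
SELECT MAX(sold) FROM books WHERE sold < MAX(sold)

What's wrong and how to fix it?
Bug: MAX(sold) on the right of the comparison is an aggregate-in-WHERE error

Fix: Put the inner MAX in a scalar subquery

Corrected query:
SELECT MAX(sold) FROM books WHERE sold < (SELECT MAX(sold) FROM books)

Result:
MAX(sold)
---------
45116    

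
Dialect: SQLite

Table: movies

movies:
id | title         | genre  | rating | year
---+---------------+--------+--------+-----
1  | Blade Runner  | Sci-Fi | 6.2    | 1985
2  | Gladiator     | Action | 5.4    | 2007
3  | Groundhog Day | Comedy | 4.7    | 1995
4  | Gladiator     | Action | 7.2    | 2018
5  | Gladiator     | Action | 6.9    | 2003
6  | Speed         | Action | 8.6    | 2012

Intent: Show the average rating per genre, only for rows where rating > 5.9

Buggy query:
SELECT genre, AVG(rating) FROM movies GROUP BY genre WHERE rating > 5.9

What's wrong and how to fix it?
Bug: Row-level WHERE must come before GROUP BY in the clause order

Fix: Place WHERE between FROM and GROUP BY

Corrected query:
SELECT genre, AVG(rating) FROM movies WHERE rating > 5.9 GROUP BY genre

Result:
genre  | AVG(rating)
-------+------------
Action | 7.566667   
Sci-Fi | 6.2        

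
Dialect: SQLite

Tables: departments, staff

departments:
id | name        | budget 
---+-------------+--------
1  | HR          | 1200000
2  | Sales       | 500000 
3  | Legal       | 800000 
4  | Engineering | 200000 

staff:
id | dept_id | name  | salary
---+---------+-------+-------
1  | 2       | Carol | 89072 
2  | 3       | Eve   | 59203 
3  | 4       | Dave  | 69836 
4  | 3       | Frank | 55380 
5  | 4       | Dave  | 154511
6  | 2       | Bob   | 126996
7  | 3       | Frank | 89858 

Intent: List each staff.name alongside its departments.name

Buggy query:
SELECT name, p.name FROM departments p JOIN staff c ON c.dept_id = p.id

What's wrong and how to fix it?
Bug: 'name' exists in both joined tables, so the database can't tell which one is meant

Fix: Qualify the column with its table alias (c.name)

Corrected query:
SELECT c.name, p.name FROM departments p JOIN staff c ON c.dept_id = p.id

Result:
name  | name       
------+------------
Carol | Sales      
Eve   | Legal      
Dave  | Engineering
Frank | Legal      
Dave  | Engineering
Bob   | Sales      
Frank | Legal      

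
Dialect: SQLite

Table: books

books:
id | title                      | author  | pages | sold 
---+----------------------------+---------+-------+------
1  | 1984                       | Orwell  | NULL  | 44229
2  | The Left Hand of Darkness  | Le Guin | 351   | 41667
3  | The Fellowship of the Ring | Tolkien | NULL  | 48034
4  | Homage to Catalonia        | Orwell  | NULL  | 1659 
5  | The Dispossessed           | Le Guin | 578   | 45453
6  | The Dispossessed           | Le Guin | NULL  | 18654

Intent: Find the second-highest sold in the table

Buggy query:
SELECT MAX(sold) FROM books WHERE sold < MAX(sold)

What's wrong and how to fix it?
Bug: MAX(sold) on the right of the comparison is an aggregate-in-WHERE error

Fix: Put the inner MAX in a scalar subquery

Corrected query:
SELECT MAX(sold) FROM books WHERE sold < (SELECT MAX(sold) FROM books)

Result:
MAX(sold)
---------
45453    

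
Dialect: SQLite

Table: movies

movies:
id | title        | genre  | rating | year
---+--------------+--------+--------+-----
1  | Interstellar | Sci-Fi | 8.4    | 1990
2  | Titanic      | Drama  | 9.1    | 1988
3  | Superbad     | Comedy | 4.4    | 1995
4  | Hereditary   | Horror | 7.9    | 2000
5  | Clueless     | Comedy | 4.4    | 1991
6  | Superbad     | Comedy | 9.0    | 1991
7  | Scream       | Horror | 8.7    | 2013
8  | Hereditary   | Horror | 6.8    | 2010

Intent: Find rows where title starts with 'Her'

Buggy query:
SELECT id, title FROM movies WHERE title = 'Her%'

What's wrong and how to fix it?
Bug: Wildcards only work with LIKE; '=' treats '%' as a literal character

Fix: Use LIKE for wildcard pattern matching

Corrected query:
SELECT id, title FROM movies WHERE title LIKE 'Her%'

Result:
id | title     
---+-----------
4  | Hereditary
8  | Hereditary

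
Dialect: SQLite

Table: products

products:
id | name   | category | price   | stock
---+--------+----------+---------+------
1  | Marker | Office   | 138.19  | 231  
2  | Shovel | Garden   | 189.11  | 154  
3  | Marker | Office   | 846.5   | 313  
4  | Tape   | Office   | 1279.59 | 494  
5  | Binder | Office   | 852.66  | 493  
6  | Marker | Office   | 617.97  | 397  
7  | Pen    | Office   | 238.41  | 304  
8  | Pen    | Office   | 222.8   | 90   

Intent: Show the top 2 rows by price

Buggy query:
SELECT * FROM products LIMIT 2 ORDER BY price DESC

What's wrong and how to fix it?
Bug: ORDER BY cannot follow LIMIT; LIMIT is the final clause

Fix: Sort with ORDER BY, then apply LIMIT

Corrected query:
SELECT * FROM products ORDER BY price DESC LIMIT 2

Result:
id | name   | category | price   | stock
---+--------+----------+---------+------
4  | Tape   | Office   | 1279.59 | 494  
5  | Binder | Office   | 852.66  | 493  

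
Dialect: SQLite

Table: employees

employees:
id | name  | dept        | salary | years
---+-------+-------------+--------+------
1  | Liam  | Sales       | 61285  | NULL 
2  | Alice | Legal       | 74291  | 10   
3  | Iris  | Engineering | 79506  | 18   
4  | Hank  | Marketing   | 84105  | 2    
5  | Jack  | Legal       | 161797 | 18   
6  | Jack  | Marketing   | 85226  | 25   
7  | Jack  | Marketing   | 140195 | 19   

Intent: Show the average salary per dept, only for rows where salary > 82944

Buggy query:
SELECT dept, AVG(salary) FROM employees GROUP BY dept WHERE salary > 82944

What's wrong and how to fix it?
Bug: WHERE cannot follow GROUP BY

Fix: Place WHERE between FROM and GROUP BY

Corrected query:
SELECT dept, AVG(salary) FROM employees WHERE salary > 82944 GROUP BY dept

Result:
dept      | AVG(salary)  
----------+--------------
Legal     | 161797       
Marketing | 103175.333333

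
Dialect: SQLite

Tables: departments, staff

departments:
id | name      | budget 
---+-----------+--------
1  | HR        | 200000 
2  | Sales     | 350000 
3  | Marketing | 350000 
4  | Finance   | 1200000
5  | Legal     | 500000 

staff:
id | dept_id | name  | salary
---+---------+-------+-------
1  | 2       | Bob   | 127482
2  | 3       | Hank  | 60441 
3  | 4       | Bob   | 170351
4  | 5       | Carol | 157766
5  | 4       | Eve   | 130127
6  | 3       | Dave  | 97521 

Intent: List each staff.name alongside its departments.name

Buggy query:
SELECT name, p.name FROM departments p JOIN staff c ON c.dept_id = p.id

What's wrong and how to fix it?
Bug: 'name' exists in both joined tables, so the database can't tell which one is meant

Fix: Qualify the column with its table alias (c.name)

Corrected query:
SELECT c.name, p.name FROM departments p JOIN staff c ON c.dept_id = p.id

Result:
name  | name     
------+----------
Bob   | Sales    
Hank  | Marketing
Bob   | Finance  
Carol | Legal    
Eve   | Finance  
Dave  | Marketing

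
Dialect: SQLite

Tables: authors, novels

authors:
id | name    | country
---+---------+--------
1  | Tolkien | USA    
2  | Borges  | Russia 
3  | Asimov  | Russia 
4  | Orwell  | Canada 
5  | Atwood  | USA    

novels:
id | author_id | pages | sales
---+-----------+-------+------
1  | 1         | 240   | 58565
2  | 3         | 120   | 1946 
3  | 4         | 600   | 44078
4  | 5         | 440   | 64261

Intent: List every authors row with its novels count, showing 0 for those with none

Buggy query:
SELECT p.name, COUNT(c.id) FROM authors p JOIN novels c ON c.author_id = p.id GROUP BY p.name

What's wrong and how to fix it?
Bug: An inner join excludes parents with zero children

Fix: Use LEFT JOIN so parents without children still appear (COUNT(c.id) gives 0)

Corrected query:
SELECT p.name, COUNT(c.id) FROM authors p LEFT JOIN novels c ON c.author_id = p.id GROUP BY p.name

Result:
name    | COUNT(c.id)
--------+------------
Asimov  | 1          
Atwood  | 1          
Borges  | 0          
Orwell  | 1          
Tolkien | 1          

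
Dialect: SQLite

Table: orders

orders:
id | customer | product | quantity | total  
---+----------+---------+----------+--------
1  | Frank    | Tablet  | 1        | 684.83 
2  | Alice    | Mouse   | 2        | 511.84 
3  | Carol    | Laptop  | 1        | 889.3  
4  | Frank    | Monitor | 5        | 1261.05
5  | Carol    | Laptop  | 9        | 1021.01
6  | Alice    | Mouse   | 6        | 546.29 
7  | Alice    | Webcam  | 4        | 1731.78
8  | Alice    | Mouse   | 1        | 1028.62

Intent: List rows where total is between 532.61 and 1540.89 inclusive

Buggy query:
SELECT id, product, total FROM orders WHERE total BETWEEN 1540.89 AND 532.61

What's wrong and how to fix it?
Bug: The bounds are reversed; BETWEEN a AND b requires a <= b to match anything

Fix: Swap the bounds so the smaller value comes first

Corrected query:
SELECT id, product, total FROM orders WHERE total BETWEEN 532.61 AND 1540.89

Result:
id | product | total  
---+---------+--------
1  | Tablet  | 684.83 
3  | Laptop  | 889.3  
4  | Monitor | 1261.05
5  | Laptop  | 1021.01
6  | Mouse   | 546.29 
8  | Mouse   | 1028.62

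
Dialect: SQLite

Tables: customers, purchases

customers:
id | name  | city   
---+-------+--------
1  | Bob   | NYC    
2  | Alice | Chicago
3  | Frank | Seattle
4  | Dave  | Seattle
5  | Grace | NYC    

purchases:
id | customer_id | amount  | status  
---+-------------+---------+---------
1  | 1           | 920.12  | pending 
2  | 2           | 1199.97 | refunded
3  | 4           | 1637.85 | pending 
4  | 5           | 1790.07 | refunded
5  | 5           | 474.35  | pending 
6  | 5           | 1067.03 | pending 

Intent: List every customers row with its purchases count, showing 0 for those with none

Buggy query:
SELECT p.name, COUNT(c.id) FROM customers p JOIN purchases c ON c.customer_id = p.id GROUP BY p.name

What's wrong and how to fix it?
Bug: An inner join excludes parents with zero children

Fix: Switch to LEFT JOIN to retain unmatched parent rows

Corrected query:
SELECT p.name, COUNT(c.id) FROM customers p LEFT JOIN purchases c ON c.customer_id = p.id GROUP BY p.name

Result:
name  | COUNT(c.id)
------+------------
Alice | 1          
Bob   | 1          
Dave  | 1          
Frank | 0          
Grace | 3          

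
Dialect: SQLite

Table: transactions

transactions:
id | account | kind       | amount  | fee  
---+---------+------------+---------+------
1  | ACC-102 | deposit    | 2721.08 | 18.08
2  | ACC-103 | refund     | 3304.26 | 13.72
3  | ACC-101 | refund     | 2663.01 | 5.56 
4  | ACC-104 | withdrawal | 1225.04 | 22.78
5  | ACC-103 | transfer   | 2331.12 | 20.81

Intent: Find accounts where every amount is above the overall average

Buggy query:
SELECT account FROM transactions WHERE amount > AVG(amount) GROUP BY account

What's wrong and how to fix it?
Bug: AVG() is an aggregate; it can't sit directly in WHERE

Fix: Use a subquery for AVG and a HAVING MIN(...) filter so the condition holds for every row in the group

Corrected query:
SELECT account FROM transactions GROUP BY account HAVING MIN(amount) > (SELECT AVG(amount) FROM transactions)

Result:
account
-------
ACC-101
ACC-102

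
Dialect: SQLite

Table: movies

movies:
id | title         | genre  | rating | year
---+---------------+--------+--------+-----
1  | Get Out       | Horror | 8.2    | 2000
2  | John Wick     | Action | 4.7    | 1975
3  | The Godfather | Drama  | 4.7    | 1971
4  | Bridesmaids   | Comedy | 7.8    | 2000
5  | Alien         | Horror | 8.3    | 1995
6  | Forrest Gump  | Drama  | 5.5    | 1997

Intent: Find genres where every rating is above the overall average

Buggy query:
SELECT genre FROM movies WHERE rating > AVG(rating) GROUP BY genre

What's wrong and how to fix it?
Bug: AVG() is an aggregate; it can't sit directly in WHERE

Fix: Use a subquery for AVG and a HAVING MIN(...) filter so the condition holds for every row in the group

Corrected query:
SELECT genre FROM movies GROUP BY genre HAVING MIN(rating) > (SELECT AVG(rating) FROM movies)

Result:
genre 
------
Comedy
Horror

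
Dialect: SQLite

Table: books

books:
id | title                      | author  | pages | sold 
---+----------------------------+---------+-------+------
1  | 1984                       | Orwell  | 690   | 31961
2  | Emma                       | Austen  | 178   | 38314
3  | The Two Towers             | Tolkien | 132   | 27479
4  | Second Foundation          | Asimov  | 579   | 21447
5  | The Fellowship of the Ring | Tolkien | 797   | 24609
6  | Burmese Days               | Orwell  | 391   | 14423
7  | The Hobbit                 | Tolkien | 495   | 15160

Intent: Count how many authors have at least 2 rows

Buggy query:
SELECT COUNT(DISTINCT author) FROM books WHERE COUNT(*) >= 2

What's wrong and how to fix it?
Bug: COUNT(*) cannot appear in WHERE; the per-group count doesn't exist yet

Fix: Use a subquery that GROUPs and filters with HAVING, then count its rows

Corrected query:
SELECT COUNT(*) FROM (SELECT author FROM books GROUP BY author HAVING COUNT(*) >= 2)

Result:
COUNT(*)
--------
2       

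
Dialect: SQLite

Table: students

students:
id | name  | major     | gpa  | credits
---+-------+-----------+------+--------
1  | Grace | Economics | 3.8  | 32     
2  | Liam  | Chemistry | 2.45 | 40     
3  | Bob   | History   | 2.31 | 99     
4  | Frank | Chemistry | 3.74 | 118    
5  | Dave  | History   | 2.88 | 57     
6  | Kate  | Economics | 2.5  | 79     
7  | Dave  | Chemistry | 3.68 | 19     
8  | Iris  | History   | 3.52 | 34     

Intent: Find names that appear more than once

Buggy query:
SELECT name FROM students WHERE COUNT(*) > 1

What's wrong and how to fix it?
Bug: WHERE can't reference COUNT(*); aggregates are computed after WHERE

Fix: Group first, then use HAVING for the count condition

Corrected query:
SELECT name FROM students GROUP BY name HAVING COUNT(*) > 1

Result:
name
----
Dave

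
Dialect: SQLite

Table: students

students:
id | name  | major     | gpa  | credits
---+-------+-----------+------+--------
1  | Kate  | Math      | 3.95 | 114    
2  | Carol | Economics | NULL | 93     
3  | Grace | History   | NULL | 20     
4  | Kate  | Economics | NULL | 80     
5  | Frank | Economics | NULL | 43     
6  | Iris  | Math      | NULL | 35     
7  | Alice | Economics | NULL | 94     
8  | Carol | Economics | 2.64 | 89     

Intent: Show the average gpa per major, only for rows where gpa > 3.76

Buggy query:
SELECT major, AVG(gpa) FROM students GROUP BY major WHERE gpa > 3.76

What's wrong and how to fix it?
Bug: WHERE cannot follow GROUP BY

Fix: Place WHERE between FROM and GROUP BY

Corrected query:
SELECT major, AVG(gpa) FROM students WHERE gpa > 3.76 GROUP BY major

Result:
major | AVG(gpa)
------+---------
Math  | 3.95    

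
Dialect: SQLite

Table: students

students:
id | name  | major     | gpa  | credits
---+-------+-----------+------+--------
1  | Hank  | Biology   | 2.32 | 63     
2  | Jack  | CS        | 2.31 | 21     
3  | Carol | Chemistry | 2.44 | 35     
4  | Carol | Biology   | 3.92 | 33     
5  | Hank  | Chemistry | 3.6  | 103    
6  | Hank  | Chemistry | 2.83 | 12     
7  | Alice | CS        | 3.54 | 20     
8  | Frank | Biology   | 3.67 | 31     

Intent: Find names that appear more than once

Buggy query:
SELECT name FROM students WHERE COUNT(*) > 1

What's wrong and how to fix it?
Bug: COUNT(*) is an aggregate and cannot be used in WHERE

Fix: Group first, then use HAVING for the count condition

Corrected query:
SELECT name FROM students GROUP BY name HAVING COUNT(*) > 1

Result:
name 
-----
Carol
Hank 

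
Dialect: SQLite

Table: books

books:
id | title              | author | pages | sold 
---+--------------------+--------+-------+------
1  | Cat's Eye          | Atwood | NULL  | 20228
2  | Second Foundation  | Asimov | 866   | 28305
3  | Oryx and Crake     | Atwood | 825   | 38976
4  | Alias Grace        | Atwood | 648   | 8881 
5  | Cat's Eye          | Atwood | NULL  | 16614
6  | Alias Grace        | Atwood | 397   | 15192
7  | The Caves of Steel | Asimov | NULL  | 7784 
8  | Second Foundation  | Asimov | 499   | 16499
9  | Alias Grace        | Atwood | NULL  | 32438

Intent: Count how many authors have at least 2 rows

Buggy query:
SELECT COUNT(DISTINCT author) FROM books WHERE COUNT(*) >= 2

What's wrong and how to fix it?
Bug: WHERE filters individual rows, not groups, so a group-level COUNT is invalid there

Fix: Group first with HAVING COUNT(*) >= 2, then COUNT the resulting groups

Corrected query:
SELECT COUNT(*) FROM (SELECT author FROM books GROUP BY author HAVING COUNT(*) >= 2)

Result:
COUNT(*)
--------
2       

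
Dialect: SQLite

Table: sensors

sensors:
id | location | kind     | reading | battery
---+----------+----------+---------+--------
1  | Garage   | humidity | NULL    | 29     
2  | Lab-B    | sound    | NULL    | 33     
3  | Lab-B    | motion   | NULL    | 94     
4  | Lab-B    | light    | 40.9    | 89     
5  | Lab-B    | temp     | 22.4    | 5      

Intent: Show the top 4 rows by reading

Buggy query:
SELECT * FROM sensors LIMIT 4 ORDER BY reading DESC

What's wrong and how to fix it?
Bug: LIMIT must come after ORDER BY

Fix: Sort with ORDER BY, then apply LIMIT

Corrected query:
SELECT * FROM sensors ORDER BY reading DESC LIMIT 4

Result:
id | location | kind     | reading | battery
---+----------+----------+---------+--------
4  | Lab-B    | light    | 40.9    | 89     
5  | Lab-B    | temp     | 22.4    | 5      
1  | Garage   | humidity | NULL    | 29     
2  | Lab-B    | sound    | NULL    | 33     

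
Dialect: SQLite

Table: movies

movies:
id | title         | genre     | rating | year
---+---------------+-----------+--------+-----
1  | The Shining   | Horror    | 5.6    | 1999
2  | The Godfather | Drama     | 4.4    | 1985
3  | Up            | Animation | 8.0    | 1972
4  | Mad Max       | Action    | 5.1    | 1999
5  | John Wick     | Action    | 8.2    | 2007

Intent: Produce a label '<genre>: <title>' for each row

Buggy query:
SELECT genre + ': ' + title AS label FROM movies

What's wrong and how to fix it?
Bug: '+' is numeric addition; on text columns SQLite converts them to 0 instead of concatenating

Fix: Replace + with || to concatenate text

Corrected query:
SELECT genre || ': ' || title AS label FROM movies

Result:
label               
--------------------
Horror: The Shining 
Drama: The Godfather
Animation: Up       
Action: Mad Max     
Action: John Wick   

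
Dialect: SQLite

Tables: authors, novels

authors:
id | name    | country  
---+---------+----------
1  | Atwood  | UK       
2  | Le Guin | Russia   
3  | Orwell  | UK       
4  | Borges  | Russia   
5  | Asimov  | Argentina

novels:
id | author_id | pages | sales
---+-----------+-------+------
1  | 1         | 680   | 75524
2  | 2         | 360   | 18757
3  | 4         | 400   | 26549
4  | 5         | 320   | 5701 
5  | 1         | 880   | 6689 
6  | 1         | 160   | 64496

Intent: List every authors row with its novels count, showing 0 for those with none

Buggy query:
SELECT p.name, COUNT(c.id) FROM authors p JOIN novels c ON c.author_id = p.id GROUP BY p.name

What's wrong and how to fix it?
Bug: INNER JOIN drops authors rows that have no matching novels rows

Fix: Use LEFT JOIN so parents without children still appear (COUNT(c.id) gives 0)

Corrected query:
SELECT p.name, COUNT(c.id) FROM authors p LEFT JOIN novels c ON c.author_id = p.id GROUP BY p.name

Result:
name    | COUNT(c.id)
--------+------------
Asimov  | 1          
Atwood  | 3          
Borges  | 1          
Le Guin | 1          
Orwell  | 0          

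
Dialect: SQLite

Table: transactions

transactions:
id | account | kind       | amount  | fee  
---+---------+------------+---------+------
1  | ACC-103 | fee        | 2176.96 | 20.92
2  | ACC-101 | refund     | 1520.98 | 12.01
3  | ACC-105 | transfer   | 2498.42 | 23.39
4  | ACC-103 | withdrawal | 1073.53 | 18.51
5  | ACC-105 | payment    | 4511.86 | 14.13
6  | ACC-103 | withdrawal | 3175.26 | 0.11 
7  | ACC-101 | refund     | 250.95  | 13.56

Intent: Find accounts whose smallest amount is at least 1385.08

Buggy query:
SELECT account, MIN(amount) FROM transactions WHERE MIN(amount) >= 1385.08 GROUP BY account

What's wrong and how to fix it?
Bug: Aggregates like MIN are computed per group after WHERE runs

Fix: Use HAVING for the per-group MIN condition

Corrected query:
SELECT account, MIN(amount) FROM transactions GROUP BY account HAVING MIN(amount) >= 1385.08

Result:
account | MIN(amount)
--------+------------
ACC-105 | 2498.42    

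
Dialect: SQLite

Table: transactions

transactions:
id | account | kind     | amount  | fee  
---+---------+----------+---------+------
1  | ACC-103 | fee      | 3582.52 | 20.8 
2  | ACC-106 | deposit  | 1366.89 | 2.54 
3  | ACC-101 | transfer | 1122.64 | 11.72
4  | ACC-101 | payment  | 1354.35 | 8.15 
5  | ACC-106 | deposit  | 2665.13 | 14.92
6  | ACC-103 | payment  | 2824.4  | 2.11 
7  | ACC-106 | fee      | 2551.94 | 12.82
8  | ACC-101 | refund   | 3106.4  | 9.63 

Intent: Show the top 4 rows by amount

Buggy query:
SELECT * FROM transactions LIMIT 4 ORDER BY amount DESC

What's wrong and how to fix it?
Bug: ORDER BY cannot follow LIMIT; LIMIT is the final clause

Fix: Sort with ORDER BY, then apply LIMIT

Corrected query:
SELECT * FROM transactions ORDER BY amount DESC LIMIT 4

Result:
id | account | kind    | amount  | fee  
---+---------+---------+---------+------
1  | ACC-103 | fee     | 3582.52 | 20.8 
8  | ACC-101 | refund  | 3106.4  | 9.63 
6  | ACC-103 | payment | 2824.4  | 2.11 
5  | ACC-106 | deposit | 2665.13 | 14.92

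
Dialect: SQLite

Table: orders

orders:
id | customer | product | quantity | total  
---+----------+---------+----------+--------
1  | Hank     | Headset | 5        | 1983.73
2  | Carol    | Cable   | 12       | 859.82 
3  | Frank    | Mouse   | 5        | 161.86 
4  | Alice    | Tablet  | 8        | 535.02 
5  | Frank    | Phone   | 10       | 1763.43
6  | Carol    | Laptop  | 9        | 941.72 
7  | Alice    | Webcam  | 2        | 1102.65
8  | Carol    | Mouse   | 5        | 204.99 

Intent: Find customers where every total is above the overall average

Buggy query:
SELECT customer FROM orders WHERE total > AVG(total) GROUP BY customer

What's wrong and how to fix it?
Bug: WHERE evaluates per row before aggregation, so AVG() is unavailable

Fix: Use a subquery for AVG and a HAVING MIN(...) filter so the condition holds for every row in the group

Corrected query:
SELECT customer FROM orders GROUP BY customer HAVING MIN(total) > (SELECT AVG(total) FROM orders)

Result:
customer
--------
Hank    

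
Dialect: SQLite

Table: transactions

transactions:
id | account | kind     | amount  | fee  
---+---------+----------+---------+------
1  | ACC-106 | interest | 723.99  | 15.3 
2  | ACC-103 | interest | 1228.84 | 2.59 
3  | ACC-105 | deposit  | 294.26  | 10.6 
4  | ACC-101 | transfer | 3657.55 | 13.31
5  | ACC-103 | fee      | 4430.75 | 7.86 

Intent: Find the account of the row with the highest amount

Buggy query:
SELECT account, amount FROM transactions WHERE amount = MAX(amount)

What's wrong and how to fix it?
Bug: WHERE is evaluated per row; an aggregate over the whole table isn't defined there

Fix: Use a subquery: WHERE amount = (SELECT MAX(amount) FROM transactions)

Corrected query:
SELECT account, amount FROM transactions WHERE amount = (SELECT MAX(amount) FROM transactions)

Result:
account | amount 
--------+--------
ACC-103 | 4430.75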